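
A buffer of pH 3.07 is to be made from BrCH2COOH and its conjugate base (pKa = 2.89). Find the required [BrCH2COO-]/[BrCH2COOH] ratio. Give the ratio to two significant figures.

pH = pKa + log(r) ⇒ log(r) = 3.07 − 2.89 = +0.18
r = [BrCH2COO-]/[BrCH2COOH] = 10^(+0.18) = 1.51

ratio = 1.5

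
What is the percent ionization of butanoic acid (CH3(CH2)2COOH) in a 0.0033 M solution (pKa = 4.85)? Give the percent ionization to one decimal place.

CH3(CH2)2COOH ⇌ CH3(CH2)2COO- + H+; let x = [H+] at equilibrium.
Ka = 10^(−4.85) = 1.41 × 10^-5
Ka = x²/(C₀ − x); solving the quadratic gives x = 2.09 × 10^-4 M.
Fraction ionized = 2.09 × 10^-4 / 0.0033 = 0.0633 → 6.3%

6.3%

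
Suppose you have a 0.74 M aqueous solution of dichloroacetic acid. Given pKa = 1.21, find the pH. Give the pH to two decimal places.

Cl2CHCOOH ⇌ Cl2CHCOO- + H+
Ka = 10^(−1.21) = 6.17 × 10^-2
From the ICE table, Ka = [H+]²/(0.74 − [H+]) = 6.17 × 10^-2.
Here C₀/Ka ≈ 12, so the small-[H+] approximation fails. Use the quadratic:
[H+] = [−0.0617 + √(0.0617² + 0.183)]/2 = 1.85 × 10^-1 M
pH = −log[H+] = −log(1.85 × 10^-1) = 0.73

pH = 0.73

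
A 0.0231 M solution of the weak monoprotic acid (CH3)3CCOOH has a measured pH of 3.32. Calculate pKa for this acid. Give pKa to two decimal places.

[H+] = 10^(-3.32) = 4.79 × 10^-4 M
At equilibrium [HA] = 0.0231 − 4.79 × 10^-4 = 2.26 × 10^-2 M
Ka = [H+][A-]/[HA] = (4.79 × 10^-4)² / 2.26 × 10^-2 = 1.02 × 10^-5
pKa = -log(1.02 × 10^-5) = 4.99

pKa = 4.99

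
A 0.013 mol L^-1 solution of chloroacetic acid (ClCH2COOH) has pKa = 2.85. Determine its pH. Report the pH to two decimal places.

pH = 2.44

ClCH2COOH ⇌ ClCH2COO- + H+
Ka = 10^(−2.85) = 1.41 × 10^-3
From the ICE table, Ka = [H+]²/(0.013 − [H+]) = 1.41 × 10^-3.
[H+] is not negligible relative to C₀; solve [H+]² + 0.00141·[H+] − 1.83e-05 = 0.
[H+] = [−0.00141 + √(0.00141² + 7.33e-05)]/2 = 3.63 × 10^-3 M
pH = −log[H+] = −log(3.63 × 10^-3) = 2.44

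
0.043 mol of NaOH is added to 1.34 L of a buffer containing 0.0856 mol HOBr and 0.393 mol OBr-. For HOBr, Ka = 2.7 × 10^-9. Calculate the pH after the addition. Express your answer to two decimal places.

pH = 9.58

OH- converts HOBr to OBr-: HOBr → 0.0426 mol, OBr- → 0.436 mol.
pKa = −log(2.7 × 10^-9) = 8.569
pH = pKa + log(n_OBr-/n_HOBr) = 8.569 + log(0.436/0.0426) = 8.569 + (+1.010)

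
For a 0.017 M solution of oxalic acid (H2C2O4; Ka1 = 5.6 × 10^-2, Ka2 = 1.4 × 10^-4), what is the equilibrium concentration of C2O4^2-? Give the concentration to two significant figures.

First ionization gives [H+] ≈ [HC2O4-] = 1.37 × 10^-2 M.
Second step: Ka2 = [H+][C2O4^2-]/[HC2O4-] ≈ [C2O4^2-] (since [H+] ≈ [HC2O4-]).
So [C2O4^2-] ≈ Ka2.

1.4 × 10^-4 M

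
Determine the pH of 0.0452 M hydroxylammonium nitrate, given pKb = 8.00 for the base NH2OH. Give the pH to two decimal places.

NH3OH+ is the conjugate acid of the weak base NH2OH.
Kb = 10^(−8.00) = 1.00 × 10^-8
Ka = Kw/Kb = 1.0×10^-14 / 1.00 × 10^-8 = 1.00 × 10^-6
From the ICE table, Ka = [H+]²/(0.0452 − [H+]) = 1.00 × 10^-6.
Since Ka ≪ C₀, [H+] ≈ √(Ka·C₀) = 2.13 × 10^-4 M.
([H+]/C₀ = 0.47% < 5%, so the approximation holds.)
pH = −log(2.13 × 10^-4) = 3.67

pH = 3.67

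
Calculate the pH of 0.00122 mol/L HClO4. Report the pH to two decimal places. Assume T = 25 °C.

HClO4 is a strong acid and dissociates completely, so [H+] = 0.00122 M.
pH = -log(0.00122) = 2.91

pH = 2.91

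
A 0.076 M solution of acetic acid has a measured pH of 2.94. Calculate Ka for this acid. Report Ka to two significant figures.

Ka = 1.8 × 10^-5

[H+] = 10^(-2.94) = 1.15 × 10^-3 M
At equilibrium [HA] = 0.076 − 1.15 × 10^-3 = 7.48 × 10^-2 M
Ka = [H+][A-]/[HA] = (1.15 × 10^-3)² / 7.48 × 10^-2 = 1.8 × 10^-5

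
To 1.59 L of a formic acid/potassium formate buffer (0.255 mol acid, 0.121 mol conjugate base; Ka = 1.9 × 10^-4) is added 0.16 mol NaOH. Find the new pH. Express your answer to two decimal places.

After neutralization: n(HCOOH) = 0.095 mol, n(HCOO-) = 0.281 mol.
pKa = −log(1.9 × 10^-4) = 3.721
pH = pKa + log(n_HCOO-/n_HCOOH) = 3.721 + log(0.281/0.095) = 3.721 + (+0.471)

pH = 4.19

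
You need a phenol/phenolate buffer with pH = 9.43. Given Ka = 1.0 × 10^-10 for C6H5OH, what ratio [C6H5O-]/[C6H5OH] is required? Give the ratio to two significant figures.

ratio = 0.27

pKa = -log(1.0 × 10^-10) = 10.000
pH = pKa + log(r) ⇒ log(r) = 9.43 − 10.000 = -0.570
r = [C6H5O-]/[C6H5OH] = 10^(-0.570) = 0.269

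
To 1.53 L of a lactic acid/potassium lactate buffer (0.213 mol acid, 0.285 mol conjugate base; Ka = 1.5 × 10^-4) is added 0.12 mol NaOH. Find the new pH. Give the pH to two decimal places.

pH = 4.46

OH- converts CH3CH(OH)COOH to CH3CH(OH)COO-: CH3CH(OH)COOH → 0.093 mol, CH3CH(OH)COO- → 0.405 mol.
pKa = −log(1.5 × 10^-4) = 3.824
Henderson–Hasselbalch with mole ratio 0.405/0.093: pH = 3.824 + (+0.639)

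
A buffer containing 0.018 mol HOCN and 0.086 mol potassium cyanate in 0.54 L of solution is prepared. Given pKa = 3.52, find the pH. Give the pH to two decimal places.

pH = pKa + log([A⁻]/[HA]) = 3.52 + log(0.086/0.018)
pH = 3.52 + (+0.679) = 4.20

pH = 4.20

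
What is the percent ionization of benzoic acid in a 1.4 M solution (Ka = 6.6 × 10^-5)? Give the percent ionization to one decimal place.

0.7%

C6H5COOH ⇌ C6H5COO- + H+; let x = [H+] at equilibrium.
x ≈ √(Ka·C₀) = √(6.6 × 10^-5 × 1.4) = 9.61 × 10^-3 M
Fraction ionized = 9.61 × 10^-3 / 1.4 = 0.0069 → 0.7%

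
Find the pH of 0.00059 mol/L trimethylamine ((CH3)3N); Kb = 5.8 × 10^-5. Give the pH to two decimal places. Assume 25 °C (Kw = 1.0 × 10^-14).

(CH3)3N + H2O ⇌ (CH3)3NH+ + OH-
From the ICE table, Kb = [OH-]²/(0.00059 − [OH-]) = 5.8 × 10^-5.
[OH-] is not negligible relative to C₀; solve [OH-]² + 5.8e-05·[OH-] − 3.42e-08 = 0.
[OH-] = [−5.8e-05 + √(5.8e-05² + 1.37e-07)]/2 = 1.58 × 10^-4 M
pOH = 3.80, so pH = 14.00 − pOH = 10.20

pH = 10.20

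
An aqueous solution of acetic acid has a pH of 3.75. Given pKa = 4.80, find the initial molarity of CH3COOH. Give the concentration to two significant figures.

[H+] = 10^(-3.75) = 1.78 × 10^-4 M = x
Ka = 10^(−4.80) = 1.58 × 10^-5
Ka = x²/(C₀ − x) ⇒ C₀ = x + x²/Ka
C₀ = 1.78 × 10^-4 + (1.78 × 10^-4)²/(1.58 × 10^-5) = 2.18 × 10^-3 M

C₀ = 2.2 × 10^-3 M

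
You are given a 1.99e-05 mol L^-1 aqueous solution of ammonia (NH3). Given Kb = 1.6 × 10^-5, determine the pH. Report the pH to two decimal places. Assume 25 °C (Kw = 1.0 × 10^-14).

pH = 9.06

NH3 + H2O ⇌ NH4+ + OH-
From the ICE table, Kb = x²/(1.99e-05 − x) = 1.6 × 10^-5.
Here C₀/Kb ≈ 1.24, so the small-x approximation fails. Use the quadratic:
x = (−Kb + √(Kb² + 4·Kb·C₀))/2 = 1.16 × 10^-5 M
pOH = −log(1.16 × 10^-5) = 4.94; pH = 14.00 − 4.94 = 9.06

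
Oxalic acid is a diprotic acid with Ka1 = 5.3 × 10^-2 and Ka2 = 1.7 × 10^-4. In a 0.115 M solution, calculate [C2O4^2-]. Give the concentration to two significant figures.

1.7 × 10^-4 M

First ionization gives [H+] ≈ [HC2O4-] = 5.59 × 10^-2 M.
Second step: Ka2 = [H+][C2O4^2-]/[HC2O4-] ≈ [C2O4^2-] (since [H+] ≈ [HC2O4-]).
So [C2O4^2-] ≈ Ka2.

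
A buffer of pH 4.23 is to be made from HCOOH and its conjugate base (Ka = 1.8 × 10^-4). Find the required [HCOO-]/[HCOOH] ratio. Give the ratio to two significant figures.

pKa = -log(1.8 × 10^-4) = 3.745
pH = pKa + log(r) ⇒ log(r) = 4.23 − 3.745 = +0.485
r = [HCOO-]/[HCOOH] = 10^(+0.485) = 3.05

ratio = 3.1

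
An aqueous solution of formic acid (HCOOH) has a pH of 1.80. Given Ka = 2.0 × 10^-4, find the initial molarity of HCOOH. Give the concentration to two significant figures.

C₀ = 1.3 M

[H+] = 10^(-1.80) = 1.58 × 10^-2 M = x
Ka = x²/(C₀ − x) ⇒ C₀ = x + x²/Ka
C₀ = 1.58 × 10^-2 + (1.58 × 10^-2)²/(2.0 × 10^-4) = 1.26 M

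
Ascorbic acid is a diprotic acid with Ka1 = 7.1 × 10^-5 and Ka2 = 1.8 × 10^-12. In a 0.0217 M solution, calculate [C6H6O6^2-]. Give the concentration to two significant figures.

First ionization gives [H+] ≈ [HC6H6O6-] = 1.21 × 10^-3 M.
Second step: Ka2 = [H+][C6H6O6^2-]/[HC6H6O6-] ≈ [C6H6O6^2-] (since [H+] ≈ [HC6H6O6-]).
So [C6H6O6^2-] ≈ Ka2.

1.8 × 10^-12 M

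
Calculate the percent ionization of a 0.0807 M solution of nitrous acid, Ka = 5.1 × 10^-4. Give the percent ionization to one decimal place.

7.6%

HNO2 ⇌ NO2- + H+; let x = [H+] at equilibrium.
Solve x² + 0.00051x − 4.12e-05 = 0 → x = 6.17 × 10^-3 M
Fraction ionized = 6.17 × 10^-3 / 0.0807 = 0.0765 → 7.6%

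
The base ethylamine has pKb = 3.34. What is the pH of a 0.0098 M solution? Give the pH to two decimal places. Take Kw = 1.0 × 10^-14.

pH = 11.28

C2H5NH2 + H2O ⇌ C2H5NH3+ + OH-
Kb = 10^(−3.34) = 4.57 × 10^-4
Kb = [OH-]²/(0.0098 − [OH-]) = 4.57 × 10^-4
[OH-] is not negligible relative to C₀; solve [OH-]² + 0.000457·[OH-] − 4.48e-06 = 0.
[OH-] = (−Kb + √(Kb² + 4·Kb·C₀))/2 = 1.90 × 10^-3 M
pOH = 2.72, so pH = 14.00 − pOH = 11.28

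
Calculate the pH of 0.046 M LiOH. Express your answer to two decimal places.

LiOH is a strong base; [OH-] = 0.046 M.
pOH = -log(0.046) = 1.34
pH = 14.00 - 1.34 = 12.66

pH = 12.66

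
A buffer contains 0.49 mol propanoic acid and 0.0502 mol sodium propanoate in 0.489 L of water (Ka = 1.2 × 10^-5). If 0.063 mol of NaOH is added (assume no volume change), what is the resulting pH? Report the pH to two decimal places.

pH = 4.34

OH- converts CH3CH2COOH to CH3CH2COO-: CH3CH2COOH → 0.427 mol, CH3CH2COO- → 0.113 mol.
pKa = −log(1.2 × 10^-5) = 4.921
pH = pKa + log([A⁻]/[HA]) = 4.921 + log(0.113/0.427) = 4.921 -0.577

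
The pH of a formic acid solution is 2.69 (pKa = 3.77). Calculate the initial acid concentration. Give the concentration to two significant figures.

[H+] = 10^(-2.69) = 2.04 × 10^-3 M = x
Ka = 10^(−3.77) = 1.70 × 10^-4
Ka = x²/(C₀ − x) ⇒ C₀ = x + x²/Ka
C₀ = 2.04 × 10^-3 + (2.04 × 10^-3)²/(1.70 × 10^-4) = 2.65 × 10^-2 M

C₀ = 2.7 × 10^-2 M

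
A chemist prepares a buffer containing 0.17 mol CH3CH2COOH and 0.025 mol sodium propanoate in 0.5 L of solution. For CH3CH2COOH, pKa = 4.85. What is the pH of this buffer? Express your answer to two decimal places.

pH = 4.02

Using pH = pKa + log([base]/[acid]) with [base]/[acid] = 0.025/0.17:
pH = 4.85 + (-0.833) = 4.02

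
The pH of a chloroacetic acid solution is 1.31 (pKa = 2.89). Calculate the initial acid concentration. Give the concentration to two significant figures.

[H+] = 10^(-1.31) = 4.90 × 10^-2 M = x
Ka = 10^(−2.89) = 1.29 × 10^-3
Ka = x²/(C₀ − x) ⇒ C₀ = x + x²/Ka
C₀ = 4.90 × 10^-2 + (4.90 × 10^-2)²/(1.29 × 10^-3) = 1.91 M

C₀ = 1.9 M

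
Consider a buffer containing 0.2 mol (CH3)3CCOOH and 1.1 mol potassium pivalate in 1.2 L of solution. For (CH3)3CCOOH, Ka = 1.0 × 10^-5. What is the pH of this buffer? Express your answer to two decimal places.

pKa = −log(1.0 × 10^-5) = 5.000
pH = pKa + log([A⁻]/[HA]) = 5.000 + log(1.1/0.2)
pH = 5.000 + (+0.740) = 5.74

pH = 5.74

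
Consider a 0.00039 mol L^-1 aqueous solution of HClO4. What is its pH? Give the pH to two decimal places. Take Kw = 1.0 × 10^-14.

HClO4 is a strong acid and dissociates completely, so [H+] = 0.00039 M.
pH = -log(0.00039) = 3.41

pH = 3.41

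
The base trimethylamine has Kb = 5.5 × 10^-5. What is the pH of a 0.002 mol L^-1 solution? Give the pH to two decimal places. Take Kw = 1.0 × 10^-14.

(CH3)3N + H2O ⇌ (CH3)3NH+ + OH-
Kb = [OH-]²/(0.002 − [OH-]) = 5.5 × 10^-5
Here C₀/Kb ≈ 36.4, so the small-[OH-] approximation fails. Use the quadratic:
[OH-] = (−Kb + √(Kb² + 4·Kb·C₀))/2 = 3.05 × 10^-4 M
pOH = −log(3.05 × 10^-4) = 3.52; pH = 14.00 − 3.52 = 10.48

pH = 10.48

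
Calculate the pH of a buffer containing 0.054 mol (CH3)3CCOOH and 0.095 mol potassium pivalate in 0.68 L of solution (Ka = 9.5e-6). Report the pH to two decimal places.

pH = 5.27

pKa = −log(9.5 × 10^-6) = 5.022
pH = pKa + log([A⁻]/[HA]) = 5.022 + log(0.095/0.054)
pH = 5.022 + (+0.245) = 5.27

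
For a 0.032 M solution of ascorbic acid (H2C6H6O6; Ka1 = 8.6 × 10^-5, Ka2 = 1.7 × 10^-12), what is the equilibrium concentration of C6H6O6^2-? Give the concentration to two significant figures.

1.7 × 10^-12 M

First ionization gives [H+] ≈ [HC6H6O6-] = 1.62 × 10^-3 M.
Second step: Ka2 = [H+][C6H6O6^2-]/[HC6H6O6-] ≈ [C6H6O6^2-] (since [H+] ≈ [HC6H6O6-]).
So [C6H6O6^2-] ≈ Ka2.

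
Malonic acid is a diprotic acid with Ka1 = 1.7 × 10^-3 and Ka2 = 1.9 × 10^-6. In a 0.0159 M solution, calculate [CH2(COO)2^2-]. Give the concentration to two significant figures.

First ionization gives [H+] ≈ [CH2(COOH)COO-] = 4.42 × 10^-3 M.
Second step: Ka2 = [H+][CH2(COO)2^2-]/[CH2(COOH)COO-] ≈ [CH2(COO)2^2-] (since [H+] ≈ [CH2(COOH)COO-]).
So [CH2(COO)2^2-] ≈ Ka2.

1.9 × 10^-6 M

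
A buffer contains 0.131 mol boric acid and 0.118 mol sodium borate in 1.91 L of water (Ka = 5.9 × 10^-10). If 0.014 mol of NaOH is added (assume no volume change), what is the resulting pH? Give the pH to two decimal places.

pH = 9.28

OH- converts B(OH)3 to B(OH)4-: B(OH)3 → 0.117 mol, B(OH)4- → 0.132 mol.
pKa = −log(5.9 × 10^-10) = 9.229
Henderson–Hasselbalch with mole ratio 0.132/0.117: pH = 9.229 + (+0.052)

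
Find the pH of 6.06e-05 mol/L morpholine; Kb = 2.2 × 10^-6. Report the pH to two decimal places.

C4H8ONH + H2O ⇌ C4H8ONH2+ + OH-
Let x = [OH-] at equilibrium. Kb = x²/(6.06e-05 − x).
Here C₀/Kb ≈ 27.5, so the small-x approximation fails. Use the quadratic:
x = (−Kb + √(Kb² + 4·Kb·C₀))/2 = 1.05 × 10^-5 M
pOH = −log(1.05 × 10^-5) = 4.98; pH = 14.00 − 4.98 = 9.02

pH = 9.02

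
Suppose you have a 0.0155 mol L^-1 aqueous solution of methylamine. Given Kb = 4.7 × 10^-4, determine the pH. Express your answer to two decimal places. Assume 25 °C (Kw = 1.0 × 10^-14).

pH = 11.39

CH3NH2 + H2O ⇌ CH3NH3+ + OH-
From the ICE table, Kb = x²/(0.0155 − x) = 4.7 × 10^-4.
x is not negligible relative to C₀; solve x² + 0.00047·x − 7.28e-06 = 0.
x = (−Kb + √(Kb² + 4·Kb·C₀))/2 = 2.47 × 10^-3 M
pOH = −log(2.47 × 10^-3) = 2.61; pH = 14.00 − 2.61 = 11.39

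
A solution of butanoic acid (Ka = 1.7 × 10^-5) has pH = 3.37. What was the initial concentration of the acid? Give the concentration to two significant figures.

[H+] = 10^(-3.37) = 4.27 × 10^-4 M = x
Ka = x²/(C₀ − x) ⇒ C₀ = x + x²/Ka
C₀ = 4.27 × 10^-4 + (4.27 × 10^-4)²/(1.7 × 10^-5) = 1.12 × 10^-2 M

C₀ = 1.1 × 10^-2 M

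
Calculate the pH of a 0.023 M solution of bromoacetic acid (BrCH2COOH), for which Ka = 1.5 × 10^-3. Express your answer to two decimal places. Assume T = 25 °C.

BrCH2COOH ⇌ BrCH2COO- + H+
From the ICE table, Ka = [H+]²/(0.023 − [H+]) = 1.5 × 10^-3.
The 5% rule fails; solving [H+]² + Ka·[H+] − Ka·C₀ = 0 exactly:
[H+] = [−0.0015 + √(0.0015² + 0.000138)]/2 = 5.17 × 10^-3 M
pH = −log[H+] = −log(5.17 × 10^-3) = 2.29

pH = 2.29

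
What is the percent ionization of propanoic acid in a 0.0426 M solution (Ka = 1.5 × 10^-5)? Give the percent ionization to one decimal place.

CH3CH2COOH ⇌ CH3CH2COO- + H+; let x = [H+] at equilibrium.
x ≈ √(Ka·C₀) = √(1.5 × 10^-5 × 0.0426) = 7.99 × 10^-4 M
Fraction ionized = 7.99 × 10^-4 / 0.0426 = 0.0188 → 1.9%

1.9%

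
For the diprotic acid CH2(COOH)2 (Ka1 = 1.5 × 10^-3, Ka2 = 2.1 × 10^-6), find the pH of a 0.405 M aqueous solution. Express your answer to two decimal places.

Ka1 ≫ Ka2, so treat the first dissociation as the only significant source of H+.
Ka1 = x²/(0.405 − x) = 1.5 × 10^-3
Solving the quadratic: x = (−Ka1 + √(Ka1² + 4·Ka1·C₀))/2 = 2.39 × 10^-2 M
pH = −log(2.39 × 10^-2) = 1.62

pH = 1.62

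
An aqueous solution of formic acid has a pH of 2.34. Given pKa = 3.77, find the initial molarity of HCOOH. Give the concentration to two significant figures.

[H+] = 10^(-2.34) = 4.57 × 10^-3 M = x
Ka = 10^(−3.77) = 1.70 × 10^-4
Ka = x²/(C₀ − x) ⇒ C₀ = x + x²/Ka
C₀ = 4.57 × 10^-3 + (4.57 × 10^-3)²/(1.70 × 10^-4) = 1.27 × 10^-1 M

C₀ = 1.3 × 10^-1 M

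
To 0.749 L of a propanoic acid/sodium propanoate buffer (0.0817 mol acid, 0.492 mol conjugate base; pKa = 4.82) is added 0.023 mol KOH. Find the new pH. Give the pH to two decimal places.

pH = 5.76

OH- converts CH3CH2COOH to CH3CH2COO-: CH3CH2COOH → 0.0587 mol, CH3CH2COO- → 0.515 mol.
pH = pKa + log(n_CH3CH2COO-/n_CH3CH2COOH) = 4.82 + log(0.515/0.0587) = 4.82 + (+0.943)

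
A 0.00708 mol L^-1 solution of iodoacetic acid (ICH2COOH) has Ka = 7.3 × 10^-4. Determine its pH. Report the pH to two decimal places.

pH = 2.71

ICH2COOH ⇌ ICH2COO- + H+
Ka = [H+]²/(0.00708 − [H+]) = 7.3 × 10^-4
Here C₀/Ka ≈ 9.7, so the small-[H+] approximation fails. Use the quadratic:
[H+] = (−Ka + √(Ka² + 4·Ka·C₀))/2 = 1.94 × 10^-3 M
pH = −log(1.94 × 10^-3) = 2.71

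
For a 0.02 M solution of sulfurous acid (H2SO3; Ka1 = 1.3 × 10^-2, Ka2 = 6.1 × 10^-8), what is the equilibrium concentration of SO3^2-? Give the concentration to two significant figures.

6.1 × 10^-8 M

First ionization gives [H+] ≈ [HSO3-] = 1.09 × 10^-2 M.
Second step: Ka2 = [H+][SO3^2-]/[HSO3-] ≈ [SO3^2-] (since [H+] ≈ [HSO3-]).
So [SO3^2-] ≈ Ka2.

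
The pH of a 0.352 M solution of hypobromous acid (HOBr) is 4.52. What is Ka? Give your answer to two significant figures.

[H+] = 10^(-4.52) = 3.02 × 10^-5 M
At equilibrium [HA] = 0.352 − 3.02 × 10^-5 = 3.52 × 10^-1 M
Ka = [H+][A-]/[HA] = (3.02 × 10^-5)² / 3.52 × 10^-1 = 2.6 × 10^-9

Ka = 2.6 × 10^-9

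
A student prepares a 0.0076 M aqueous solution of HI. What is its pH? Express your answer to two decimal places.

pH = 2.12

HI is a strong acid and dissociates completely, so [H+] = 0.0076 M.
pH = -log(0.0076) = 2.12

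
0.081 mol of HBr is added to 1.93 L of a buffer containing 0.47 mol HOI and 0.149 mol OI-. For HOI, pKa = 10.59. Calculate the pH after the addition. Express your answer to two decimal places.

After neutralization: n(HOI) = 0.551 mol, n(OI-) = 0.068 mol.
Henderson–Hasselbalch with mole ratio 0.068/0.551: pH = 10.59 + (-0.909)

pH = 9.68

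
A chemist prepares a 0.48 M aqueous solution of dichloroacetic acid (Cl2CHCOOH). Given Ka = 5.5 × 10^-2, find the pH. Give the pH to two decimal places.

Cl2CHCOOH ⇌ Cl2CHCOO- + H+
From the ICE table, Ka = x²/(0.48 − x) = 5.5 × 10^-2.
x is not negligible relative to C₀; solve x² + 0.055·x − 0.0264 = 0.
x = (−Ka + √(Ka² + 4·Ka·C₀))/2 = 1.37 × 10^-1 M
pH = −log(1.37 × 10^-1) = 0.86

pH = 0.86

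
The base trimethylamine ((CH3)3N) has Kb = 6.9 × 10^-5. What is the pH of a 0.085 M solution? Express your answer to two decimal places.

pH = 11.38

(CH3)3N + H2O ⇌ (CH3)3NH+ + OH-
Let x = [OH-] at equilibrium. Kb = x²/(0.085 − x).
Neglecting x in the denominator: x = √(6.9 × 10^-5 × 0.085) = 2.42 × 10^-3 M
Check: 2.8% ionized — well under 5%, approximation valid.
pOH = −log(2.42 × 10^-3) = 2.62; pH = 14.00 − 2.62 = 11.38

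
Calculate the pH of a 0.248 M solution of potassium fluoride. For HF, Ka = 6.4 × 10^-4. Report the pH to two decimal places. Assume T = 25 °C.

F- is the conjugate base of the weak acid HF.
Kb = Kw/Ka = 1.0×10^-14 / 6.4 × 10^-4 = 1.56 × 10^-11
From the ICE table, Kb = [OH-]²/(0.248 − [OH-]) = 1.56 × 10^-11.
Assume [OH-] ≪ 0.248: [OH-] ≈ √(1.56 × 10^-11 × 0.248) = 1.97 × 10^-6 M
Check: 0.00079% ionized — well under 5%, approximation valid.
pOH = −log(1.97 × 10^-6) = 5.71; pH = 14.00 − 5.71 = 8.29

pH = 8.29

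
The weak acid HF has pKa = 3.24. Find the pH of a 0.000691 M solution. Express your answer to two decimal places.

pH = 3.39

HF ⇌ F- + H+
Ka = 10^(−3.24) = 5.75 × 10^-4
From the ICE table, Ka = [H+]²/(0.000691 − [H+]) = 5.75 × 10^-4.
[H+] is not negligible relative to C₀; solve [H+]² + 0.000575·[H+] − 3.97e-07 = 0.
[H+] = [−0.000575 + √(0.000575² + 1.59e-06)]/2 = 4.05 × 10^-4 M
pH = −log(4.05 × 10^-4) = 3.39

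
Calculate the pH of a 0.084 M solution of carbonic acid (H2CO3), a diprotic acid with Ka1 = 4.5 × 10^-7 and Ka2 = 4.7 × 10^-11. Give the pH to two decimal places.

Ka1 ≫ Ka2, so treat the first dissociation as the only significant source of H+.
Ka1 = x²/(0.084 − x) = 4.5 × 10^-7
x ≈ √(4.5 × 10^-7 × 0.084) = 1.94 × 10^-4 M
pH = −log(1.94 × 10^-4) = 3.71

pH = 3.71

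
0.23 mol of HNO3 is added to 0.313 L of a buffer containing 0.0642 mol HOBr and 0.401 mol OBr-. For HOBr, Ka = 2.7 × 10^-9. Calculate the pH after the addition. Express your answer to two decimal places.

pH = 8.33

Added H+ converts OBr- to HOBr: HOBr → 0.294 mol, OBr- → 0.171 mol.
pKa = −log(2.7 × 10^-9) = 8.569
Henderson–Hasselbalch with mole ratio 0.171/0.294: pH = 8.569 + (-0.235)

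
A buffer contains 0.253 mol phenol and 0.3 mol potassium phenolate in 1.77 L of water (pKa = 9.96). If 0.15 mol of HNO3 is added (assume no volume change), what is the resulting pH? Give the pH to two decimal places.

After neutralization: n(C6H5OH) = 0.403 mol, n(C6H5O-) = 0.15 mol.
pH = pKa + log(n_C6H5O-/n_C6H5OH) = 9.96 + log(0.15/0.403) = 9.96 + (-0.429)

pH = 9.53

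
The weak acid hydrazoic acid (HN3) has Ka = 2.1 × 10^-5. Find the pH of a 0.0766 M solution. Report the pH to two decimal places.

pH = 2.90

HN3 ⇌ N3- + H+
Ka = [H+]²/(0.0766 − [H+]) = 2.1 × 10^-5
Assume [H+] ≪ 0.0766: [H+] ≈ √(2.1 × 10^-5 × 0.0766) = 1.27 × 10^-3 M
pH = −log[H+] = −log(1.27 × 10^-3) = 2.90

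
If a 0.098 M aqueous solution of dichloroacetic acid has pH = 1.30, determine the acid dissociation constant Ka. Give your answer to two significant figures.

Ka = 5.2 × 10^-2

[H+] = 10^(-1.30) = 5.01 × 10^-2 M
At equilibrium [HA] = 0.098 − 5.01 × 10^-2 = 4.79 × 10^-2 M
Ka = [H+][A-]/[HA] = (5.01 × 10^-2)² / 4.79 × 10^-2 = 5.2 × 10^-2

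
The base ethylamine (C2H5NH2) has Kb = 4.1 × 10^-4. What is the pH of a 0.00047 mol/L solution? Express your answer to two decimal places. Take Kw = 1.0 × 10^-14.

C2H5NH2 + H2O ⇌ C2H5NH3+ + OH-
Kb = [OH-]²/(0.00047 − [OH-]) = 4.1 × 10^-4
[OH-] is not negligible relative to C₀; solve [OH-]² + 0.00041·[OH-] − 1.93e-07 = 0.
[OH-] = [−0.00041 + √(0.00041² + 7.71e-07)]/2 = 2.79 × 10^-4 M
pOH = 3.55, so pH = 14.00 − pOH = 10.45

pH = 10.45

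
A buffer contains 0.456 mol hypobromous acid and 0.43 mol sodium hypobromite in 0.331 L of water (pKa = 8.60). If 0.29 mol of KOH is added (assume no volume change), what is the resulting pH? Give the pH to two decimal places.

pH = 9.24

After neutralization: n(HOBr) = 0.166 mol, n(OBr-) = 0.72 mol.
pH = pKa + log(n_OBr-/n_HOBr) = 8.60 + log(0.72/0.166) = 8.60 + (+0.637)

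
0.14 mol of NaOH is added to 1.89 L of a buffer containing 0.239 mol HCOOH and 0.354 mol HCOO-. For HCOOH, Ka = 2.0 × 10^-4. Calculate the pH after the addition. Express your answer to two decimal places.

After neutralization: n(HCOOH) = 0.099 mol, n(HCOO-) = 0.494 mol.
pKa = −log(2.0 × 10^-4) = 3.699
Henderson–Hasselbalch with mole ratio 0.494/0.099: pH = 3.699 + (+0.698)

pH = 4.40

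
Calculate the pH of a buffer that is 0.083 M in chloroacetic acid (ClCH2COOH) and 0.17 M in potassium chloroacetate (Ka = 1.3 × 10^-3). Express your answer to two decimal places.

pKa = −log(1.3 × 10^-3) = 2.886
pH = pKa + log([A⁻]/[HA]) = 2.886 + log(0.17/0.083)
pH = 2.886 + (+0.311) = 3.20

pH = 3.20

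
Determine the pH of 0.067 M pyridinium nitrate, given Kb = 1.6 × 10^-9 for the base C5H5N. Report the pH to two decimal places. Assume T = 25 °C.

C5H5NH+ is the conjugate acid of the weak base C5H5N.
Ka = Kw/Kb = 1.0×10^-14 / 1.6 × 10^-9 = 6.25 × 10^-6
From the ICE table, Ka = [H+]²/(0.067 − [H+]) = 6.25 × 10^-6.
Since Ka ≪ C₀, [H+] ≈ √(Ka·C₀) = 6.47 × 10^-4 M.
pH = −log[H+] = −log(6.47 × 10^-4) = 3.19

pH = 3.19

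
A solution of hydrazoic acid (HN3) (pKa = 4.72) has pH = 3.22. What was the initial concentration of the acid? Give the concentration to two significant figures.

C₀ = 2.0 × 10^-2 M

[H+] = 10^(-3.22) = 6.03 × 10^-4 M = x
Ka = 10^(−4.72) = 1.91 × 10^-5
Ka = x²/(C₀ − x) ⇒ C₀ = x + x²/Ka
C₀ = 6.03 × 10^-4 + (6.03 × 10^-4)²/(1.91 × 10^-5) = 1.96 × 10^-2 M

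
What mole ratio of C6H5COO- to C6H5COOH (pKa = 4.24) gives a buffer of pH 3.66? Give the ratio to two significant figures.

ratio = 0.26

pH = pKa + log(r) ⇒ log(r) = 3.66 − 4.24 = -0.58
r = [C6H5COO-]/[C6H5COOH] = 10^(-0.58) = 0.263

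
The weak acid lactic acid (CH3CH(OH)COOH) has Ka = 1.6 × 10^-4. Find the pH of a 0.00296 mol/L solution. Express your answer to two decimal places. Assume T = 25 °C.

pH = 3.21

CH3CH(OH)COOH ⇌ CH3CH(OH)COO- + H+
Let x = [H+] at equilibrium. Ka = x²/(0.00296 − x).
Here C₀/Ka ≈ 18.5, so the small-x approximation fails. Use the quadratic:
x = [−0.00016 + √(0.00016² + 1.89e-06)]/2 = 6.13 × 10^-4 M
pH = −log(6.13 × 10^-4) = 3.21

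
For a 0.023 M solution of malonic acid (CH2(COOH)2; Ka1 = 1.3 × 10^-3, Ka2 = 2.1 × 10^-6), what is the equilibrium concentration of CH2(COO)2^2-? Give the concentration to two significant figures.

2.1 × 10^-6 M

First ionization gives [H+] ≈ [CH2(COOH)COO-] = 4.86 × 10^-3 M.
Second step: Ka2 = [H+][CH2(COO)2^2-]/[CH2(COOH)COO-] ≈ [CH2(COO)2^2-] (since [H+] ≈ [CH2(COOH)COO-]).
So [CH2(COO)2^2-] ≈ Ka2.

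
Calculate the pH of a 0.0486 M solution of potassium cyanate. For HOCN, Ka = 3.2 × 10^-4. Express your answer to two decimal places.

pH = 8.09

OCN- is the conjugate base of the weak acid HOCN.
Kb = Kw/Ka = 1.0×10^-14 / 3.2 × 10^-4 = 3.12 × 10^-11
Let x = [OH-] at equilibrium. Kb = x²/(0.0486 − x).
Since Kb ≪ C₀, x ≈ √(Kb·C₀) = 1.23 × 10^-6 M.
Check: 0.0025% ionized — well under 5%, approximation valid.
pOH = 5.91, so pH = 14.00 − pOH = 8.09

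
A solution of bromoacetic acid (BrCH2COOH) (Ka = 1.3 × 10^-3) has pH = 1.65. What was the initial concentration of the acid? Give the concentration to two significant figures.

[H+] = 10^(-1.65) = 2.24 × 10^-2 M = x
Ka = x²/(C₀ − x) ⇒ C₀ = x + x²/Ka
C₀ = 2.24 × 10^-2 + (2.24 × 10^-2)²/(1.3 × 10^-3) = 4.08 × 10^-1 M

C₀ = 4.1 × 10^-1 M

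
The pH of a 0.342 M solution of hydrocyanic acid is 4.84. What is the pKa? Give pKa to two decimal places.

[H+] = 10^(-4.84) = 1.45 × 10^-5 M
At equilibrium [HA] = 0.342 − 1.45 × 10^-5 = 3.42 × 10^-1 M
Ka = [H+][A-]/[HA] = (1.45 × 10^-5)² / 3.42 × 10^-1 = 6.15 × 10^-10
pKa = -log(6.15 × 10^-10) = 9.21

pKa = 9.21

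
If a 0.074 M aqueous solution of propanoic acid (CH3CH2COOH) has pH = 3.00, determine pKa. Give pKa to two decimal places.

[H+] = 10^(-3.00) = 1.00 × 10^-3 M
At equilibrium [HA] = 0.074 − 1.00 × 10^-3 = 7.30 × 10^-2 M
Ka = [H+][A-]/[HA] = (1.00 × 10^-3)² / 7.30 × 10^-2 = 1.37 × 10^-5
pKa = -log(1.37 × 10^-5) = 4.86

pKa = 4.86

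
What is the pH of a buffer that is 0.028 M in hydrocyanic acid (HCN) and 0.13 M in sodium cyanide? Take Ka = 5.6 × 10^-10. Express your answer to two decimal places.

pH = 9.92

pKa = −log(5.6 × 10^-10) = 9.252
Henderson–Hasselbalch: pH = pKa + log([CN-]/[HCN]) = 9.252 + log(0.13/0.028)
pH = 9.252 + (+0.667) = 9.92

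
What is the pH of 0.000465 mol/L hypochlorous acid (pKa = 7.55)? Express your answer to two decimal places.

pH = 5.44

HOCl ⇌ OCl- + H+
Ka = 10^(−7.55) = 2.82 × 10^-8
Ka = [H+]²/(0.000465 − [H+]) = 2.82 × 10^-8
Since Ka ≪ C₀, [H+] ≈ √(Ka·C₀) = 3.62 × 10^-6 M.
([H+]/C₀ = 0.78% < 5%, so the approximation holds.)
pH = −log[H+] = −log(3.62 × 10^-6) = 5.44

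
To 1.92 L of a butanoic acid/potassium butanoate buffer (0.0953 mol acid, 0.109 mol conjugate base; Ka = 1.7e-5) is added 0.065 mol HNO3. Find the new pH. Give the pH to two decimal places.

After neutralization: n(CH3(CH2)2COOH) = 0.16 mol, n(CH3(CH2)2COO-) = 0.044 mol.
pKa = −log(1.7 × 10^-5) = 4.770
pH = pKa + log([A⁻]/[HA]) = 4.770 + log(0.044/0.16) = 4.770 -0.561

pH = 4.21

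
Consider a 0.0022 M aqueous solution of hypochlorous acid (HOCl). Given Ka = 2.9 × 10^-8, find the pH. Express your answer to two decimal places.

pH = 5.10

HOCl ⇌ OCl- + H+
From the ICE table, Ka = [H+]²/(0.0022 − [H+]) = 2.9 × 10^-8.
Neglecting [H+] in the denominator: [H+] = √(2.9 × 10^-8 × 0.0022) = 7.99 × 10^-6 M
Check: 0.36% ionized — well under 5%, approximation valid.
pH = −log(7.99 × 10^-6) = 5.10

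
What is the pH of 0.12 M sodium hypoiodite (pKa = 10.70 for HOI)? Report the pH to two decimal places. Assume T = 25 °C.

OI- is the conjugate base of the weak acid HOI.
Ka = 10^(−10.70) = 2.00 × 10^-11
Kb = Kw/Ka = 1.0×10^-14 / 2.00 × 10^-11 = 5.00 × 10^-4
Kb = [OH-]²/(0.12 − [OH-]) = 5.00 × 10^-4
The 5% rule fails; solving [OH-]² + Kb·[OH-] − Kb·C₀ = 0 exactly:
[OH-] = (−Kb + √(Kb² + 4·Kb·C₀))/2 = 7.50 × 10^-3 M
pOH = 2.12, so pH = 14.00 − pOH = 11.88

pH = 11.88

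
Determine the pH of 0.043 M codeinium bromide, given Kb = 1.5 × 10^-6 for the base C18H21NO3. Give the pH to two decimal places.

C18H22NO3+ is the conjugate acid of the weak base C18H21NO3.
Ka = Kw/Kb = 1.0×10^-14 / 1.5 × 10^-6 = 6.67 × 10^-9
Let x = [H+] at equilibrium. Ka = x²/(0.043 − x).
Assume x ≪ 0.043: x ≈ √(6.67 × 10^-9 × 0.043) = 1.69 × 10^-5 M
Check: 0.039% ionized — well under 5%, approximation valid.
pH = −log[H+] = −log(1.69 × 10^-5) = 4.77

pH = 4.77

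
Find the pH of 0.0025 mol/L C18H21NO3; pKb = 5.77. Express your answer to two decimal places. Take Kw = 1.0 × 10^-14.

pH = 9.81

C18H21NO3 + H2O ⇌ C18H22NO3+ + OH-
Kb = 10^(−5.77) = 1.70 × 10^-6
Let x = [OH-] at equilibrium. Kb = x²/(0.0025 − x).
Neglecting x in the denominator: x = √(1.70 × 10^-6 × 0.0025) = 6.52 × 10^-5 M
pOH = −log(6.52 × 10^-5) = 4.19; pH = 14.00 − 4.19 = 9.81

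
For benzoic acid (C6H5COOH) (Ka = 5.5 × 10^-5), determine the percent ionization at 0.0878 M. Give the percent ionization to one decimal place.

2.5%

C6H5COOH ⇌ C6H5COO- + H+; let x = [H+] at equilibrium.
x ≈ √(Ka·C₀) = √(5.5 × 10^-5 × 0.0878) = 2.20 × 10^-3 M
Fraction ionized = 2.20 × 10^-3 / 0.0878 = 0.0251 → 2.5%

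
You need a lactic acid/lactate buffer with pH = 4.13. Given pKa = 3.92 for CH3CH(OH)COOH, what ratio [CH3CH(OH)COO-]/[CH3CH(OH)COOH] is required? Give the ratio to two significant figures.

pH = pKa + log(r) ⇒ log(r) = 4.13 − 3.92 = +0.21
r = [CH3CH(OH)COO-]/[CH3CH(OH)COOH] = 10^(+0.21) = 1.62

ratio = 1.6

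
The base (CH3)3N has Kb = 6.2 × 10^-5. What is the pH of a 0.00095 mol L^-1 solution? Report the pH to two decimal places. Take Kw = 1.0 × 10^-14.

(CH3)3N + H2O ⇌ (CH3)3NH+ + OH-
From the ICE table, Kb = [OH-]²/(0.00095 − [OH-]) = 6.2 × 10^-5.
Here C₀/Kb ≈ 15.3, so the small-[OH-] approximation fails. Use the quadratic:
[OH-] = [−6.2e-05 + √(6.2e-05² + 2.36e-07)]/2 = 2.14 × 10^-4 M
pOH = 3.67, so pH = 14.00 − pOH = 10.33

pH = 10.33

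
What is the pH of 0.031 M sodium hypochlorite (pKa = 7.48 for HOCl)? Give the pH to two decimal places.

pH = 9.99

OCl- is the conjugate base of the weak acid HOCl.
Ka = 10^(−7.48) = 3.31 × 10^-8
Kb = Kw/Ka = 1.0×10^-14 / 3.31 × 10^-8 = 3.02 × 10^-7
Let x = [OH-] at equilibrium. Kb = x²/(0.031 − x).
Neglecting x in the denominator: x = √(3.02 × 10^-7 × 0.031) = 9.68 × 10^-5 M
Check: 0.31% ionized — well under 5%, approximation valid.
pOH = −log(9.68 × 10^-5) = 4.01; pH = 14.00 − 4.01 = 9.99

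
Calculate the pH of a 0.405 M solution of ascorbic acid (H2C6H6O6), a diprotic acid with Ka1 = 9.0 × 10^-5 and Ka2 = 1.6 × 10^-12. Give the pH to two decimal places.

pH = 2.22

Since Ka1 ≫ Ka2, the first ionization dominates [H+].
Ka1 = x²/(0.405 − x) = 9.0 × 10^-5
x ≈ √(9.0 × 10^-5 × 0.405) = 6.04 × 10^-3 M
pH = −log(6.04 × 10^-3) = 2.22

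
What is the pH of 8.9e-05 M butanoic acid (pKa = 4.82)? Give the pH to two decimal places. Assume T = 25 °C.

pH = 4.52

CH3(CH2)2COOH ⇌ CH3(CH2)2COO- + H+
Ka = 10^(−4.82) = 1.51 × 10^-5
Ka = x²/(8.9e-05 − x) = 1.51 × 10^-5
Here C₀/Ka ≈ 5.89, so the small-x approximation fails. Use the quadratic:
x = [−1.51e-05 + √(1.51e-05² + 5.38e-09)]/2 = 2.99 × 10^-5 M
pH = −log[H+] = −log(2.99 × 10^-5) = 4.52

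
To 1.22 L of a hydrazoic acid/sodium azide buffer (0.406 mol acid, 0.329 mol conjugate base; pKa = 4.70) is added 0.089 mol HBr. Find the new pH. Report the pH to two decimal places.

pH = 4.39

Added H+ converts N3- to HN3: HN3 → 0.495 mol, N3- → 0.24 mol.
pH = pKa + log(n_N3-/n_HN3) = 4.70 + log(0.24/0.495) = 4.70 + (-0.314)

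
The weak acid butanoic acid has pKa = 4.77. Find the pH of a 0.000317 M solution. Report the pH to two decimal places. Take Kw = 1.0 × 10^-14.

pH = 4.18

CH3(CH2)2COOH ⇌ CH3(CH2)2COO- + H+
Ka = 10^(−4.77) = 1.70 × 10^-5
Ka = [H+]²/(0.000317 − [H+]) = 1.70 × 10^-5
[H+] is not negligible relative to C₀; solve [H+]² + 1.7e-05·[H+] − 5.39e-09 = 0.
[H+] = (−Ka + √(Ka² + 4·Ka·C₀))/2 = 6.54 × 10^-5 M
pH = −log(6.54 × 10^-5) = 4.18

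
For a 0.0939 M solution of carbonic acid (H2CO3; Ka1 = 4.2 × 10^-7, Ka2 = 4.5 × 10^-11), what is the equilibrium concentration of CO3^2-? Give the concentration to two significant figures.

4.5 × 10^-11 M

First ionization gives [H+] ≈ [HCO3-] = 1.99 × 10^-4 M.
Second step: Ka2 = [H+][CO3^2-]/[HCO3-] ≈ [CO3^2-] (since [H+] ≈ [HCO3-]).
So [CO3^2-] ≈ Ka2.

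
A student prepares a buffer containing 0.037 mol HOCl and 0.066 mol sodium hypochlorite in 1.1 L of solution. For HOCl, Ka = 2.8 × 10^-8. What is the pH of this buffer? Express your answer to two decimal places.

pH = 7.80

pKa = −log(2.8 × 10^-8) = 7.553
Henderson–Hasselbalch: pH = pKa + log([OCl-]/[HOCl]) = 7.553 + log(0.066/0.037)
pH = 7.553 + (+0.251) = 7.80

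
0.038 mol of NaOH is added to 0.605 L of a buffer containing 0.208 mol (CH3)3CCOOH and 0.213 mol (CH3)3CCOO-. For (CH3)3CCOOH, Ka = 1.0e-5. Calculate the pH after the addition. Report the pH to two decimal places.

OH- converts (CH3)3CCOOH to (CH3)3CCOO-: (CH3)3CCOOH → 0.17 mol, (CH3)3CCOO- → 0.251 mol.
pKa = −log(1.0 × 10^-5) = 5.000
pH = pKa + log([A⁻]/[HA]) = 5.000 + log(0.251/0.17) = 5.000 +0.169

pH = 5.17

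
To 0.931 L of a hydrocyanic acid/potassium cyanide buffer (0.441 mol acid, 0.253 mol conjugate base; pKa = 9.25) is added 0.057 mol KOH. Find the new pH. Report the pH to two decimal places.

After neutralization: n(HCN) = 0.384 mol, n(CN-) = 0.31 mol.
Henderson–Hasselbalch with mole ratio 0.31/0.384: pH = 9.25 + (-0.093)

pH = 9.16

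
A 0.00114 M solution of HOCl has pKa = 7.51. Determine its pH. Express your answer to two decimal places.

pH = 5.23

HOCl ⇌ OCl- + H+
Ka = 10^(−7.51) = 3.09 × 10^-8
Let x = [H+] at equilibrium. Ka = x²/(0.00114 − x).
Neglecting x in the denominator: x = √(3.09 × 10^-8 × 0.00114) = 5.94 × 10^-6 M
pH = −log[H+] = −log(5.94 × 10^-6) = 5.23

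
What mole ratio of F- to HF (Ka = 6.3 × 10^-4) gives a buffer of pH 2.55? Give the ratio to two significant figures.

ratio = 0.22

pKa = -log(6.3 × 10^-4) = 3.201
pH = pKa + log(r) ⇒ log(r) = 2.55 − 3.201 = -0.651
r = [F-]/[HF] = 10^(-0.651) = 0.223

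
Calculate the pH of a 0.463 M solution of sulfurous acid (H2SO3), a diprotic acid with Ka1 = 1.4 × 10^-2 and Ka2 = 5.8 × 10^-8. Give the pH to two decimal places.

Ka1 ≫ Ka2, so treat the first dissociation as the only significant source of H+.
Ka1 = x²/(0.463 − x) = 1.4 × 10^-2
Solving the quadratic: x = (−Ka1 + √(Ka1² + 4·Ka1·C₀))/2 = 7.38 × 10^-2 M
pH = −log(7.38 × 10^-2) = 1.13

pH = 1.13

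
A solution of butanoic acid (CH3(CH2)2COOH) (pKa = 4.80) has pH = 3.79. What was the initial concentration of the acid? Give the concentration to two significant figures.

C₀ = 1.8 × 10^-3 M

[H+] = 10^(-3.79) = 1.62 × 10^-4 M = x
Ka = 10^(−4.80) = 1.58 × 10^-5
Ka = x²/(C₀ − x) ⇒ C₀ = x + x²/Ka
C₀ = 1.62 × 10^-4 + (1.62 × 10^-4)²/(1.58 × 10^-5) = 1.82 × 10^-3 M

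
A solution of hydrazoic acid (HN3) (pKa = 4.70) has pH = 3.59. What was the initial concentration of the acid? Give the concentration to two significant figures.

C₀ = 3.6 × 10^-3 M

[H+] = 10^(-3.59) = 2.57 × 10^-4 M = x
Ka = 10^(−4.70) = 2.00 × 10^-5
Ka = x²/(C₀ − x) ⇒ C₀ = x + x²/Ka
C₀ = 2.57 × 10^-4 + (2.57 × 10^-4)²/(2.00 × 10^-5) = 3.56 × 10^-3 M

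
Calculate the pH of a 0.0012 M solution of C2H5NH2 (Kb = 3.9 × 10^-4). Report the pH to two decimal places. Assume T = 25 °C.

pH = 10.71

C2H5NH2 + H2O ⇌ C2H5NH3+ + OH-
Let x = [OH-] at equilibrium. Kb = x²/(0.0012 − x).
The 5% rule fails; solving x² + Kb·x − Kb·C₀ = 0 exactly:
x = (−Kb + √(Kb² + 4·Kb·C₀))/2 = 5.16 × 10^-4 M
pOH = −log(5.16 × 10^-4) = 3.29; pH = 14.00 − 3.29 = 10.71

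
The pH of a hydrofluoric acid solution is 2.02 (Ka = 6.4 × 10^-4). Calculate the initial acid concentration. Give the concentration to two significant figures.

[H+] = 10^(-2.02) = 9.55 × 10^-3 M = x
Ka = x²/(C₀ − x) ⇒ C₀ = x + x²/Ka
C₀ = 9.55 × 10^-3 + (9.55 × 10^-3)²/(6.4 × 10^-4) = 1.52 × 10^-1 M

C₀ = 1.5 × 10^-1 M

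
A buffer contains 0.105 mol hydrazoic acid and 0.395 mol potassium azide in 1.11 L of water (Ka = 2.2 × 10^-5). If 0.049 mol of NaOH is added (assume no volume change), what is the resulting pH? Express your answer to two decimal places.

pH = 5.56

After neutralization: n(HN3) = 0.056 mol, n(N3-) = 0.444 mol.
pKa = −log(2.2 × 10^-5) = 4.658
pH = pKa + log([A⁻]/[HA]) = 4.658 + log(0.444/0.056) = 4.658 +0.899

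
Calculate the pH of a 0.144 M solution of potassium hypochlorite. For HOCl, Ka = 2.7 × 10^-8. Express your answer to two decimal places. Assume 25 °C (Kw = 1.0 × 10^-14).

pH = 10.36

OCl- is the conjugate base of the weak acid HOCl.
Kb = Kw/Ka = 1.0×10^-14 / 2.7 × 10^-8 = 3.70 × 10^-7
Let x = [OH-] at equilibrium. Kb = x²/(0.144 − x).
Since Kb ≪ C₀, x ≈ √(Kb·C₀) = 2.31 × 10^-4 M.
Check: 0.16% ionized — well under 5%, approximation valid.
pOH = −log(2.31 × 10^-4) = 3.64; pH = 14.00 − 3.64 = 10.36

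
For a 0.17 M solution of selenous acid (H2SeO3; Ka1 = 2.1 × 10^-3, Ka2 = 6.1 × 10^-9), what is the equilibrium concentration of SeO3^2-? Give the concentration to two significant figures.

First ionization gives [H+] ≈ [HSeO3-] = 1.79 × 10^-2 M.
Second step: Ka2 = [H+][SeO3^2-]/[HSeO3-] ≈ [SeO3^2-] (since [H+] ≈ [HSeO3-]).
So [SeO3^2-] ≈ Ka2.

6.1 × 10^-9 M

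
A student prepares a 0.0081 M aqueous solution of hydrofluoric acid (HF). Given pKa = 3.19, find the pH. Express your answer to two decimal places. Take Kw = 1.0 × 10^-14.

HF ⇌ F- + H+
Ka = 10^(−3.19) = 6.46 × 10^-4
Ka = [H+]²/(0.0081 − [H+]) = 6.46 × 10^-4
Here C₀/Ka ≈ 12.5, so the small-[H+] approximation fails. Use the quadratic:
[H+] = [−0.000646 + √(0.000646² + 2.09e-05)]/2 = 1.99 × 10^-3 M
pH = −log[H+] = −log(1.99 × 10^-3) = 2.70

pH = 2.70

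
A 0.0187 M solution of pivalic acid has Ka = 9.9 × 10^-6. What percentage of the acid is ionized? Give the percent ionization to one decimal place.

(CH3)3CCOOH ⇌ (CH3)3CCOO- + H+; let x = [H+] at equilibrium.
x ≈ √(Ka·C₀) = √(9.9 × 10^-6 × 0.0187) = 4.30 × 10^-4 M
Fraction ionized = 4.30 × 10^-4 / 0.0187 = 0.0230 → 2.3%

2.3%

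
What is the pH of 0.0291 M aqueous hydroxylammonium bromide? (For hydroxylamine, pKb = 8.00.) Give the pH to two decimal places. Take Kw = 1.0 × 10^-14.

NH3OH+ is the conjugate acid of the weak base NH2OH.
Kb = 10^(−8.00) = 1.00 × 10^-8
Ka = Kw/Kb = 1.0×10^-14 / 1.00 × 10^-8 = 1.00 × 10^-6
From the ICE table, Ka = [H+]²/(0.0291 − [H+]) = 1.00 × 10^-6.
Neglecting [H+] in the denominator: [H+] = √(1.00 × 10^-6 × 0.0291) = 1.71 × 10^-4 M
pH = −log(1.71 × 10^-4) = 3.77

pH = 3.77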